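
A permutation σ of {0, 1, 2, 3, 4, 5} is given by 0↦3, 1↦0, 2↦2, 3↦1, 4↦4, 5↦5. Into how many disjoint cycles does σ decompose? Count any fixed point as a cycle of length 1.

Cycle decomposition: (0 3 1) (2) (4) (5).
4 cycles.

4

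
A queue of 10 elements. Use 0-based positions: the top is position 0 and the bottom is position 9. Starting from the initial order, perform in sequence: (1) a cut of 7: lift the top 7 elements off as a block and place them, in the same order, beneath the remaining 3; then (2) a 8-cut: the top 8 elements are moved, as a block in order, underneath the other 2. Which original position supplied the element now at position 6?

1

Undo the operations in reverse order, starting from position 6:
  undo op 2 (cut 8): 6 ← 4
  undo op 1 (cut 7): 4 ← 1
So the element at position 6 came from original position 1.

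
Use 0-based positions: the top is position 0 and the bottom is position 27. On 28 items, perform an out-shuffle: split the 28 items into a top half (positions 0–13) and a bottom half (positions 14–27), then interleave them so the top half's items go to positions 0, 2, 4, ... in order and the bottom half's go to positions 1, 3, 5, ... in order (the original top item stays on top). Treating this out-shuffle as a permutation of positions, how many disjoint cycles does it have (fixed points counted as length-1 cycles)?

Trace each unvisited position around until it returns:
(0) (1 2 4 8 16 5 ... len 18) (3 6 12 24 21 15) (9 18) (27)
5 cycles in total.

5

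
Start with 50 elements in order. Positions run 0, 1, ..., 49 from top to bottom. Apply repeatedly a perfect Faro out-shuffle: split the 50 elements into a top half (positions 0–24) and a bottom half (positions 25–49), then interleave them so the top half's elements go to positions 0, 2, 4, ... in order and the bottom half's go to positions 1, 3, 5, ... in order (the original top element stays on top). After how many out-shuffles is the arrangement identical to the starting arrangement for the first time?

The out-shuffle permutes the 50 positions with cycle lengths [1, 1, 3, 3, 21, 21].
Every element is home exactly when every cycle has completed a whole number of laps, i.e. after lcm(1, 3, 21) = 21 out-shuffles.

21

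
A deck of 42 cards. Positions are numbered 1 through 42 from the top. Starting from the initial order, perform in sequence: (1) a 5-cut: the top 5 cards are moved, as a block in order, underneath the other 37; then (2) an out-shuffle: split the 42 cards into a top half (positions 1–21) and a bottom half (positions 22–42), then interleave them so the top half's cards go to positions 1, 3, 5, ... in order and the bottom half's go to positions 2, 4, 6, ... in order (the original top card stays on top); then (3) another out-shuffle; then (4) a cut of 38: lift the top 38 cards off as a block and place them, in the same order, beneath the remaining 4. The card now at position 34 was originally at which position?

Undo the operations in reverse order, starting from position 34:
  undo op 4 (cut 38): 34 ← 30
  undo op 3 (out-shuffle, from bottom half): 30 ← 36
  undo op 2 (out-shuffle, from bottom half): 36 ← 39
  undo op 1 (cut 5): 39 ← 2
So the card at position 34 came from original position 2.

2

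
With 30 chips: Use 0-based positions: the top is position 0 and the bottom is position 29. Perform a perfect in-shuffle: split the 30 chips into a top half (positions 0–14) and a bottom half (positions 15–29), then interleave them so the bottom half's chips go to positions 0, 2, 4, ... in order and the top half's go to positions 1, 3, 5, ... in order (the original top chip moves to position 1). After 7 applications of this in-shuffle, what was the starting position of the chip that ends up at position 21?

Work backwards from position 21, undoing one in-shuffle at a time:
21 ← 10 ← 20 ← 25 ← 12 ← 21 ← 10 ← 20
So the chip now at position 21 started at position 20.

20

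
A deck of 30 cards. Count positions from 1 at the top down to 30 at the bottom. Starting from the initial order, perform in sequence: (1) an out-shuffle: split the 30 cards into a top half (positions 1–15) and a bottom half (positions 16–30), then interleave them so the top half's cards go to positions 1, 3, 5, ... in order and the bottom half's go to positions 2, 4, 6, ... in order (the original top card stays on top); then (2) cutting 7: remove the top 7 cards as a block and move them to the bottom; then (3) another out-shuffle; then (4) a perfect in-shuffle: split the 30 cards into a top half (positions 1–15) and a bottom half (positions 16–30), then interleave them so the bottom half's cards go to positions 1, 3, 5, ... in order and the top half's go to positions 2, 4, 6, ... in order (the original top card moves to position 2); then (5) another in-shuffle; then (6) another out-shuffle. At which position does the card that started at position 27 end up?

2

Track the card from position 27 forward through each operation:
  after op 1 (out-shuffle): 27 → 24
  after op 2 (cut 7): 24 → 17
  after op 3 (out-shuffle): 17 → 4
  after op 4 (in-shuffle): 4 → 8
  after op 5 (in-shuffle): 8 → 16
  after op 6 (out-shuffle): 16 → 2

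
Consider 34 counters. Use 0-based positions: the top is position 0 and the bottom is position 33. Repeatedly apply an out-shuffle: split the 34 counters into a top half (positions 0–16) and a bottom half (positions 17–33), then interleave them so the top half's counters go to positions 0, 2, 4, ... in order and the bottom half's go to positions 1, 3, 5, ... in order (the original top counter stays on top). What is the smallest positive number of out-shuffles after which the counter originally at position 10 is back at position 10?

10

Follow position 10 under repeated out-shuffles:
10 → 20 → 7 → 14 → 28 → 23 → 13 → 26 → 19 → 5 → 10
It first returns after 10 out-shuffles.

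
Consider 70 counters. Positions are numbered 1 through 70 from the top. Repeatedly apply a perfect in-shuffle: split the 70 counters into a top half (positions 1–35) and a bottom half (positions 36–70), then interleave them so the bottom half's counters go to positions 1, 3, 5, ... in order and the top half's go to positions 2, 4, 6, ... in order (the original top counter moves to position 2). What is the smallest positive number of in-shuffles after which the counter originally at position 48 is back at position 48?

35

Follow position 48 under repeated in-shuffles:
48 → 25 → 50 → 29 → 58 → 45 → 19 → 38 → ... → 48 (length 35)
It first returns after 35 in-shuffles.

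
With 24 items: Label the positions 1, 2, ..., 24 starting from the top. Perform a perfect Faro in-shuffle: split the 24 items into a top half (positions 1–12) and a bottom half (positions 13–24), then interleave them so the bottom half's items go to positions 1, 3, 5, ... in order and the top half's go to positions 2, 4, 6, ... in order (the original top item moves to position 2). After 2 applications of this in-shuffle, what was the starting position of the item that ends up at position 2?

Work backwards from position 2, undoing one in-shuffle at a time:
2 ← 1 ← 13
So the item now at position 2 started at position 13.

13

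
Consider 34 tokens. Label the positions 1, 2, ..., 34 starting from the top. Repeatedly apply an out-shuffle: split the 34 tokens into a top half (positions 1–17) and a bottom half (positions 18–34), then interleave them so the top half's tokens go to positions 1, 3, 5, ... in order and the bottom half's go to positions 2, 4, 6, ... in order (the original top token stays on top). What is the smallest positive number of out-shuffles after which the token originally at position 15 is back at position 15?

Follow position 15 under repeated out-shuffles:
15 → 29 → 24 → 14 → 27 → 20 → 6 → 11 → 21 → 8 → 15
It first returns after 10 out-shuffles.

10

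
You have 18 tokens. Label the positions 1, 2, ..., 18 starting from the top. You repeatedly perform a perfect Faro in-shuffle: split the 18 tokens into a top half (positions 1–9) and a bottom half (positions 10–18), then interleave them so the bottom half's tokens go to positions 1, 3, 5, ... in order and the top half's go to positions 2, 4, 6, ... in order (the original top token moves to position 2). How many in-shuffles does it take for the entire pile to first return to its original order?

The in-shuffle permutes the 18 positions with cycle lengths [18].
Every token is home exactly when every cycle has completed a whole number of laps, i.e. after lcm(18) = 18 in-shuffles.

18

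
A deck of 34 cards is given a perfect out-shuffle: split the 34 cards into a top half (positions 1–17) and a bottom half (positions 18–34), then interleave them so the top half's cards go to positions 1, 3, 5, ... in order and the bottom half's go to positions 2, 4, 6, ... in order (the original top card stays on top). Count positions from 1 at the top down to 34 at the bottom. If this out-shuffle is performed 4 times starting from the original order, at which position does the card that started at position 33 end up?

Track the card's position through each out-shuffle:
33 → 32 → 30 → 26 → 18

18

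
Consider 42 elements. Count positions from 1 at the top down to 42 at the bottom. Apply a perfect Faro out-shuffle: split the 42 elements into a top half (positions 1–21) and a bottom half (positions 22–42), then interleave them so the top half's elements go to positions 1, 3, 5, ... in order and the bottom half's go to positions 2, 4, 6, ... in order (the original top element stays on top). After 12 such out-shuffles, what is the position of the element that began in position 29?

Track the element's position through each out-shuffle:
29 → 16 → 31 → 20 → 39 → 36 → 30 → 18 → 35 → 28 → 14 → 27 → 12

12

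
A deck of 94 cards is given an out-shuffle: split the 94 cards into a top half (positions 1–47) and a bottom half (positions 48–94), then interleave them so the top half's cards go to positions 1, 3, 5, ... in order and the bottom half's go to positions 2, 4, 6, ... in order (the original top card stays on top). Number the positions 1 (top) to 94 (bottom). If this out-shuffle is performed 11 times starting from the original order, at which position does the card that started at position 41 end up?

Track the card's position through each out-shuffle:
41 → 81 → 68 → 42 → 83 → 72 → 50 → 6 → 11 → 21 → 41 → 81

81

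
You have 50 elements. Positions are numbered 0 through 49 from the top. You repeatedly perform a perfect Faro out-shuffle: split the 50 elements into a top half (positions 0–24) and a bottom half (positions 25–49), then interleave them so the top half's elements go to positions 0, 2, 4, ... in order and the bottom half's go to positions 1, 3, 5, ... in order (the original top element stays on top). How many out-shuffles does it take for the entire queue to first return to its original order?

21

The out-shuffle permutes the 50 positions with cycle lengths [1, 1, 3, 3, 21, 21].
Every element is home exactly when every cycle has completed a whole number of laps, i.e. after lcm(1, 3, 21) = 21 out-shuffles.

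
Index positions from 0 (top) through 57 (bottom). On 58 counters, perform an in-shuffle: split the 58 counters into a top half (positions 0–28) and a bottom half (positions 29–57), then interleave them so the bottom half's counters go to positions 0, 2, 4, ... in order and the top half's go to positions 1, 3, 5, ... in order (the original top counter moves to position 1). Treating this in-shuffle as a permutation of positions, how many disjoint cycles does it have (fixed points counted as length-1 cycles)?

1

Trace each unvisited position around until it returns:
(0 1 3 7 15 31 ... len 58)
1 cycle in total.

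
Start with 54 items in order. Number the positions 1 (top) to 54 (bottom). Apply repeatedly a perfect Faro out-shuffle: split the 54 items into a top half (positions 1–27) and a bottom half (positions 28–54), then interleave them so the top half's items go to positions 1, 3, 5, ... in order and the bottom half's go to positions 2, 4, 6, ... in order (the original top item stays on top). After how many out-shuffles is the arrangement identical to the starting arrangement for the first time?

52

The out-shuffle permutes the 54 positions with cycle lengths [1, 1, 52].
Every item is home exactly when every cycle has completed a whole number of laps, i.e. after lcm(1, 52) = 52 out-shuffles.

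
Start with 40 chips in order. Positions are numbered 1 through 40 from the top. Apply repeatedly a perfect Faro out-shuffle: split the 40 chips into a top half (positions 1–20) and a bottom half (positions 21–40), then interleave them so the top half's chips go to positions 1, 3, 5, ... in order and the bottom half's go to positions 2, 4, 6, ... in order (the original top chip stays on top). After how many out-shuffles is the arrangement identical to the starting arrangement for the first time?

The out-shuffle permutes the 40 positions with cycle lengths [1, 1, 2, 12, 12, 12].
Every chip is home exactly when every cycle has completed a whole number of laps, i.e. after lcm(1, 2, 12) = 12 out-shuffles.

12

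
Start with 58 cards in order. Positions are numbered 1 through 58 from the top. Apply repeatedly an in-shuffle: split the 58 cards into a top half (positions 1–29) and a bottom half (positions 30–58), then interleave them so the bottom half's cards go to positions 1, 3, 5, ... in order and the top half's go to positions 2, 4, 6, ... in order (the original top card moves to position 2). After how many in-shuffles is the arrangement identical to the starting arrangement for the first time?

The in-shuffle permutes the 58 positions with cycle lengths [58].
Every card is home exactly when every cycle has completed a whole number of laps, i.e. after lcm(58) = 58 in-shuffles.

58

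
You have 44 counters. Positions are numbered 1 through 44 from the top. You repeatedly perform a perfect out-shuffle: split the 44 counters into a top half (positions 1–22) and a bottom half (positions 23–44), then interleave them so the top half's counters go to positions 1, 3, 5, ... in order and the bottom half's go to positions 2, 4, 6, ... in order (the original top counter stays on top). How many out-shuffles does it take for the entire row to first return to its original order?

14

The out-shuffle permutes the 44 positions with cycle lengths [1, 1, 14, 14, 14].
Every counter is home exactly when every cycle has completed a whole number of laps, i.e. after lcm(1, 14) = 14 out-shuffles.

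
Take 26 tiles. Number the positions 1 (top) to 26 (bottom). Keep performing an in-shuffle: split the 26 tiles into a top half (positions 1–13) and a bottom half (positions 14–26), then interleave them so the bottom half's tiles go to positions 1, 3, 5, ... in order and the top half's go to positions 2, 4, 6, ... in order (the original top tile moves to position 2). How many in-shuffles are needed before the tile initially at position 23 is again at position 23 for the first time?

Follow position 23 under repeated in-shuffles:
23 → 19 → 11 → 22 → 17 → 7 → 14 → 1 → 2 → 4 → 8 → 16 → 5 → 10 → 20 → 13 → 26 → 25 → 23
It first returns after 18 in-shuffles.

18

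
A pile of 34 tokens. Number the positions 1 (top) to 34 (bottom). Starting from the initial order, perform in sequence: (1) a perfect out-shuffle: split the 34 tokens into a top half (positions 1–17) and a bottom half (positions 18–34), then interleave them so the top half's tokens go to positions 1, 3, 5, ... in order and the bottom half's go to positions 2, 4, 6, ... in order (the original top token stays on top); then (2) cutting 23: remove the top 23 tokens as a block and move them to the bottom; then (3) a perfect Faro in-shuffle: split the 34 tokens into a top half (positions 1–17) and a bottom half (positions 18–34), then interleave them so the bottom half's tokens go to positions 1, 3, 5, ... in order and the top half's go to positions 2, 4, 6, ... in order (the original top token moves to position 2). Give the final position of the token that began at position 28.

31

Track the token from position 28 forward through each operation:
  after op 1 (out-shuffle): 28 → 22
  after op 2 (cut 23): 22 → 33
  after op 3 (in-shuffle): 33 → 31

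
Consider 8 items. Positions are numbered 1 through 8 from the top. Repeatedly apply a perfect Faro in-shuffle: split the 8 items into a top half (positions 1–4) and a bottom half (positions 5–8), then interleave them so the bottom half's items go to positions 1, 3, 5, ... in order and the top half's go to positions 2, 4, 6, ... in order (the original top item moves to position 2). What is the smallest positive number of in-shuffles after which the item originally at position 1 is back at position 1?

6

Follow position 1 under repeated in-shuffles:
1 → 2 → 4 → 8 → 7 → 5 → 1
It first returns after 6 in-shuffles.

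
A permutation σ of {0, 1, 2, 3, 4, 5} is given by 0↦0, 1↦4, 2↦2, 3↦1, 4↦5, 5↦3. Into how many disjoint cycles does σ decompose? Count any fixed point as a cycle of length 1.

Cycle decomposition: (0) (1 4 5 3) (2).
3 cycles.

3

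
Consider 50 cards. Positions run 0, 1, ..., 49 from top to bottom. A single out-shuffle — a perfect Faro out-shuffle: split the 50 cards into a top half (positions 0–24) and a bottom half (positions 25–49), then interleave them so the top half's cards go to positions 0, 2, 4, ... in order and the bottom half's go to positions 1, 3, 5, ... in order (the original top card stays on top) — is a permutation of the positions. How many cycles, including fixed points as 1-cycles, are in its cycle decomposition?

Trace each unvisited position around until it returns:
(0) (1 2 4 8 16 32 ... len 21) (3 6 12 24 48 47 ... len 21) (7 14 28) (21 42 35) (49)
6 cycles in total.

6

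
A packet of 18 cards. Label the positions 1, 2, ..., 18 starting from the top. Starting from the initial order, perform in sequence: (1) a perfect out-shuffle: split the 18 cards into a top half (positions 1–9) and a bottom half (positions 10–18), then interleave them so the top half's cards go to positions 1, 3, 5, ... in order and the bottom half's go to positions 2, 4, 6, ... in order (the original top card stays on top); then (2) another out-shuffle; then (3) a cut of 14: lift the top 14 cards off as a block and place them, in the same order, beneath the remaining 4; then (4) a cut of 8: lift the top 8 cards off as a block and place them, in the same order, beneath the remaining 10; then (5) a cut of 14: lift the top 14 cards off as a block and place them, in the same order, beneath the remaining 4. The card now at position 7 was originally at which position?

11

Undo the operations in reverse order, starting from position 7:
  undo op 5 (cut 14): 7 ← 3
  undo op 4 (cut 8): 3 ← 11
  undo op 3 (cut 14): 11 ← 7
  undo op 2 (out-shuffle, from top half): 7 ← 4
  undo op 1 (out-shuffle, from bottom half): 4 ← 11
So the card at position 7 came from original position 11.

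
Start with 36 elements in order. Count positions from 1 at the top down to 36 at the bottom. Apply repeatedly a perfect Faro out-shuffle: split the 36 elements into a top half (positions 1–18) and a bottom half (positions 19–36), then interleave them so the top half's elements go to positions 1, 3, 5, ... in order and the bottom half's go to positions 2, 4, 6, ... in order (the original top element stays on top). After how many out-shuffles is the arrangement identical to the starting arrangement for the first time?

The out-shuffle permutes the 36 positions with cycle lengths [1, 1, 3, 3, 4, 12, 12].
Every element is home exactly when every cycle has completed a whole number of laps, i.e. after lcm(1, 3, 4, 12) = 12 out-shuffles.

12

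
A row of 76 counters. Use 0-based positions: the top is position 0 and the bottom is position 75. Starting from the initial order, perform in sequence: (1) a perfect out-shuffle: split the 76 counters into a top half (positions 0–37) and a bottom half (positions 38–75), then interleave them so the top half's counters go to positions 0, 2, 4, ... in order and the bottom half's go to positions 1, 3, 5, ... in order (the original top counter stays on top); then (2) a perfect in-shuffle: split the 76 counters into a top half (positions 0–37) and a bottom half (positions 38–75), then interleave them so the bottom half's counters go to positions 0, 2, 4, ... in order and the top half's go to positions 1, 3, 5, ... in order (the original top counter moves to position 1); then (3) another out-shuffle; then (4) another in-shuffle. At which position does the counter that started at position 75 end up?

Track the counter from position 75 forward through each operation:
  after op 1 (out-shuffle): 75 → 75
  after op 2 (in-shuffle): 75 → 74
  after op 3 (out-shuffle): 74 → 73
  after op 4 (in-shuffle): 73 → 70

70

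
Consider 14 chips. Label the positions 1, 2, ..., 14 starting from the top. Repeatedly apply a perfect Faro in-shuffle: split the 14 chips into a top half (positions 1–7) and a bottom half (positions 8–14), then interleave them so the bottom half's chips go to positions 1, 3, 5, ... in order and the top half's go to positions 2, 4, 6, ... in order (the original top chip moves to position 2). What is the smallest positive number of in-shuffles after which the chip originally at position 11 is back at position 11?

4

Follow position 11 under repeated in-shuffles:
11 → 7 → 14 → 13 → 11
It first returns after 4 in-shuffles.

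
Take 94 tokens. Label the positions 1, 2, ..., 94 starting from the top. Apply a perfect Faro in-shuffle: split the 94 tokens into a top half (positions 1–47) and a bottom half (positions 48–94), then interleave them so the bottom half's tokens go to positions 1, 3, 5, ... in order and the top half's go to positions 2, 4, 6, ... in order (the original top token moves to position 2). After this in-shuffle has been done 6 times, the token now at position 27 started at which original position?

Work backwards from position 27, undoing one in-shuffle at a time:
27 ← 61 ← 78 ← 39 ← 67 ← 81 ← 88
So the token now at position 27 started at position 88.

88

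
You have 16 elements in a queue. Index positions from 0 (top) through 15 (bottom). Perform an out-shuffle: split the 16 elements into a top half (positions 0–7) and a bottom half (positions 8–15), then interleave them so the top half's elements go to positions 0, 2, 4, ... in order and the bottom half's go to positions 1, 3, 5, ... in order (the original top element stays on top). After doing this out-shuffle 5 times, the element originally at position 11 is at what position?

Track the element's position through each out-shuffle:
11 → 7 → 14 → 13 → 11 → 7

7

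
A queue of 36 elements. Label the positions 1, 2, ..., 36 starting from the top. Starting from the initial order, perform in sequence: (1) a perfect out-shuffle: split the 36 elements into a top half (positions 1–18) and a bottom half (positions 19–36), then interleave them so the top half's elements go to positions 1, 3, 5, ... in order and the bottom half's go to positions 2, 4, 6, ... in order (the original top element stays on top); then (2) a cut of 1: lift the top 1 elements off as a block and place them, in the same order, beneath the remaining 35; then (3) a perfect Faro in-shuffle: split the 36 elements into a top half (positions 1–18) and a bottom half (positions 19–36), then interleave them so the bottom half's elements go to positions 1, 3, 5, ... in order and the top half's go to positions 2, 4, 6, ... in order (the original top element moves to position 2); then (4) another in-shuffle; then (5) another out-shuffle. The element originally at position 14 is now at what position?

24

Track the element from position 14 forward through each operation:
  after op 1 (out-shuffle): 14 → 27
  after op 2 (cut 1): 27 → 26
  after op 3 (in-shuffle): 26 → 15
  after op 4 (in-shuffle): 15 → 30
  after op 5 (out-shuffle): 30 → 24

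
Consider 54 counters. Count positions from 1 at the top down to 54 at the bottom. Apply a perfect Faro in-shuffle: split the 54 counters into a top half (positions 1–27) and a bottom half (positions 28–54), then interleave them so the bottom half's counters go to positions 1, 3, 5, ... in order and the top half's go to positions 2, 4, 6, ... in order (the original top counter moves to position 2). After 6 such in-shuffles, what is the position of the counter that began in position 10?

35

Track the counter's position through each in-shuffle:
10 → 20 → 40 → 25 → 50 → 45 → 35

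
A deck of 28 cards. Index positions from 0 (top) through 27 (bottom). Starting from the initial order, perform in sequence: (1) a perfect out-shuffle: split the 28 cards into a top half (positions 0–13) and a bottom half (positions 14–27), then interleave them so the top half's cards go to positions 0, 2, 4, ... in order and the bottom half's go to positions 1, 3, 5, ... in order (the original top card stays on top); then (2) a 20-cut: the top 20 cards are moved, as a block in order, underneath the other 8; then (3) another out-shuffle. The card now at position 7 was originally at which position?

Undo the operations in reverse order, starting from position 7:
  undo op 3 (out-shuffle, from bottom half): 7 ← 17
  undo op 2 (cut 20): 17 ← 9
  undo op 1 (out-shuffle, from bottom half): 9 ← 18
So the card at position 7 came from original position 18.

18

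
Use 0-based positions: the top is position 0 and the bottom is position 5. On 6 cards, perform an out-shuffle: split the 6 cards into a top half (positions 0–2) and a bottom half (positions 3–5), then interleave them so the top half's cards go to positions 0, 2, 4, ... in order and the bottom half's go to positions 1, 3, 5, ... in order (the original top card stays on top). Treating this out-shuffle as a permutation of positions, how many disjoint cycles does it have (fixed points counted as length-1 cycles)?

Trace each unvisited position around until it returns:
(0) (1 2 4 3) (5)
3 cycles in total.

3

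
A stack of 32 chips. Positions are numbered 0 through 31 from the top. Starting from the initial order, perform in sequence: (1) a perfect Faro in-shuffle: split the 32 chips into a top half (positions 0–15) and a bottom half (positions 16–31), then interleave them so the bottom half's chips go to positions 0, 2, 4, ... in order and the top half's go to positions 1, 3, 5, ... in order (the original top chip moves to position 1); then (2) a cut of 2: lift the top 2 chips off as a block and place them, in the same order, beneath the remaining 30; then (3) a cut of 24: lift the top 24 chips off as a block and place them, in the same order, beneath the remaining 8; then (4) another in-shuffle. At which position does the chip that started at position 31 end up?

Track the chip from position 31 forward through each operation:
  after op 1 (in-shuffle): 31 → 30
  after op 2 (cut 2): 30 → 28
  after op 3 (cut 24): 28 → 4
  after op 4 (in-shuffle): 4 → 9

9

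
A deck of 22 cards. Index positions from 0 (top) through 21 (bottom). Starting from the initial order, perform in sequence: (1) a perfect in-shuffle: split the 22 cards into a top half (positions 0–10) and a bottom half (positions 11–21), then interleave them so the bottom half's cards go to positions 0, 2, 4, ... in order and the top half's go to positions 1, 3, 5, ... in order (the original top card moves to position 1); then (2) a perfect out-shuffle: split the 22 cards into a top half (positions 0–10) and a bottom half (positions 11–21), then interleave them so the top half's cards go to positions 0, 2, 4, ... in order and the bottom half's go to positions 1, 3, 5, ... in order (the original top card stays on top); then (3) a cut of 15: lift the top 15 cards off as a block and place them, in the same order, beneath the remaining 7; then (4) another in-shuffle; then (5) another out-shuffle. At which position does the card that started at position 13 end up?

Track the card from position 13 forward through each operation:
  after op 1 (in-shuffle): 13 → 4
  after op 2 (out-shuffle): 4 → 8
  after op 3 (cut 15): 8 → 15
  after op 4 (in-shuffle): 15 → 8
  after op 5 (out-shuffle): 8 → 16

16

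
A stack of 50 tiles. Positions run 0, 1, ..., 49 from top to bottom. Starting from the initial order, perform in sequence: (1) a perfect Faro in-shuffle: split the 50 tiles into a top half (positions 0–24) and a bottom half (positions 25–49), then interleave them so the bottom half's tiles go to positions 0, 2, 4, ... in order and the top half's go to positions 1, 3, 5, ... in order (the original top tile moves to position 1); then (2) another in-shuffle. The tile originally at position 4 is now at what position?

19

Track the tile from position 4 forward through each operation:
  after op 1 (in-shuffle): 4 → 9
  after op 2 (in-shuffle): 9 → 19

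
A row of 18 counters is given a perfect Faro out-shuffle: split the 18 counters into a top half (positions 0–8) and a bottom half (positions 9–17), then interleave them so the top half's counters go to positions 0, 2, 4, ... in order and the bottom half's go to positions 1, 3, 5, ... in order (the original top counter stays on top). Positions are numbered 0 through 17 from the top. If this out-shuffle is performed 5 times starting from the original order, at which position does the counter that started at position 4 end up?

9

Track the counter's position through each out-shuffle:
4 → 8 → 16 → 15 → 13 → 9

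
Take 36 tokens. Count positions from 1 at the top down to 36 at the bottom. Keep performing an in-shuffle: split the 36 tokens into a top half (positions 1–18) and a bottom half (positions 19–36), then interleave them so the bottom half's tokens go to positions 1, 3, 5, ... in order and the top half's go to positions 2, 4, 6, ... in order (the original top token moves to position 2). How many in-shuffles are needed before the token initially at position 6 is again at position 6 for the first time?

36

Follow position 6 under repeated in-shuffles:
6 → 12 → 24 → 11 → 22 → 7 → 14 → 28 → ... → 6 (length 36)
It first returns after 36 in-shuffles.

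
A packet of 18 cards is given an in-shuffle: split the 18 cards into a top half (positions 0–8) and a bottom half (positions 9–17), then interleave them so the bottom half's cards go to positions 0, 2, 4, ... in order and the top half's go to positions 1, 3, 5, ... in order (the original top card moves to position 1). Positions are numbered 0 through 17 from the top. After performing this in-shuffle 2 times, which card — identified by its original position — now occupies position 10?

16

Work backwards from position 10, undoing one in-shuffle at a time:
10 ← 14 ← 16
So the card now at position 10 started at position 16.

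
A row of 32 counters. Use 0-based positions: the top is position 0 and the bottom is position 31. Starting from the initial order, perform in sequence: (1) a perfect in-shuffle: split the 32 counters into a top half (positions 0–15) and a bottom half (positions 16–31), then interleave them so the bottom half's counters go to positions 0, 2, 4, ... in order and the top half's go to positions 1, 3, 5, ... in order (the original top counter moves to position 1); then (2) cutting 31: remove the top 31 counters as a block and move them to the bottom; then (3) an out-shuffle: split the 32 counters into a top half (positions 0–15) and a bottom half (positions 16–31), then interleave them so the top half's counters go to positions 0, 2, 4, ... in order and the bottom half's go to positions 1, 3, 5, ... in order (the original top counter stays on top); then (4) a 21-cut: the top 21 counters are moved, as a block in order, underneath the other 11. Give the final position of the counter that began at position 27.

Track the counter from position 27 forward through each operation:
  after op 1 (in-shuffle): 27 → 22
  after op 2 (cut 31): 22 → 23
  after op 3 (out-shuffle): 23 → 15
  after op 4 (cut 21): 15 → 26

26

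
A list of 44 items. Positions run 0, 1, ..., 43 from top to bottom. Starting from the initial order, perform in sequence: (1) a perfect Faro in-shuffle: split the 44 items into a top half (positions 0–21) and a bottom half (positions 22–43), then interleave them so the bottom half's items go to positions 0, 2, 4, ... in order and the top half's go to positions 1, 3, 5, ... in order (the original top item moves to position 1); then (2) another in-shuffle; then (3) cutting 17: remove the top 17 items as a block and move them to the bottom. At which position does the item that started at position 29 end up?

Track the item from position 29 forward through each operation:
  after op 1 (in-shuffle): 29 → 14
  after op 2 (in-shuffle): 14 → 29
  after op 3 (cut 17): 29 → 12

12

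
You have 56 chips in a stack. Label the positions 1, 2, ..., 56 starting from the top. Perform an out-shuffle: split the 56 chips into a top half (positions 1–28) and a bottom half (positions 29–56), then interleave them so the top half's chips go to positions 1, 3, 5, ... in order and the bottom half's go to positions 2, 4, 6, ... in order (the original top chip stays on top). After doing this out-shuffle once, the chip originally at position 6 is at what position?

11

Track the chip's position through each out-shuffle:
6 → 11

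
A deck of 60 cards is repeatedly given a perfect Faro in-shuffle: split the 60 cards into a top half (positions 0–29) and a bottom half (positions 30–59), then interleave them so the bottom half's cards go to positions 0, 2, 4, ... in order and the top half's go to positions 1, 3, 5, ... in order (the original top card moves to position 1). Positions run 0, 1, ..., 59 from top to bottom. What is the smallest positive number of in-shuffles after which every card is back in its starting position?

The in-shuffle permutes the 60 positions with cycle lengths [60].
Every card is home exactly when every cycle has completed a whole number of laps, i.e. after lcm(60) = 60 in-shuffles.

60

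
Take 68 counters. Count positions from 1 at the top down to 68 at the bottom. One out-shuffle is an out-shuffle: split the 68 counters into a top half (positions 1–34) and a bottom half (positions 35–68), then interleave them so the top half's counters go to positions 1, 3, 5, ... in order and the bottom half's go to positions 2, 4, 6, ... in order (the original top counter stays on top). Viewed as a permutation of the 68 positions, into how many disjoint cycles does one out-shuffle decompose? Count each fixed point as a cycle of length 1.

Trace each unvisited position around until it returns:
(1) (2 3 5 9 17 33 ... len 66) (68)
3 cycles in total.

3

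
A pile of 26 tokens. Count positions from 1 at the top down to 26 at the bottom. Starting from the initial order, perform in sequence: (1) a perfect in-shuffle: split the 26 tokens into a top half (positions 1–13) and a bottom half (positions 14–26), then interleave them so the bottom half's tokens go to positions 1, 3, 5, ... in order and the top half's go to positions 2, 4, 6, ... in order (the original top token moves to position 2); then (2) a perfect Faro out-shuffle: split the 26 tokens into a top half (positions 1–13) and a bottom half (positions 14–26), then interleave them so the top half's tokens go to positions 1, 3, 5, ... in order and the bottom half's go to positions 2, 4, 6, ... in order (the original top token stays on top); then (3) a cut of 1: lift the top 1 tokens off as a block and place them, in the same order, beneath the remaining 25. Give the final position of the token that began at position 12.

21

Track the token from position 12 forward through each operation:
  after op 1 (in-shuffle): 12 → 24
  after op 2 (out-shuffle): 24 → 22
  after op 3 (cut 1): 22 → 21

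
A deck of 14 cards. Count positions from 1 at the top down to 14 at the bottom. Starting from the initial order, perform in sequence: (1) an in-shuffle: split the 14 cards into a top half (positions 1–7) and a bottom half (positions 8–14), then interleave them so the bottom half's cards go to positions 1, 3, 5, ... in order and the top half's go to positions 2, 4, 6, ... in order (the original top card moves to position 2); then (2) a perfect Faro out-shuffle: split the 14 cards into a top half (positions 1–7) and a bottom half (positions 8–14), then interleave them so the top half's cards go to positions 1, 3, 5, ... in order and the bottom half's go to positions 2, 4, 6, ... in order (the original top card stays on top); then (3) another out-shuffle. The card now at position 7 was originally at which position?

12

Undo the operations in reverse order, starting from position 7:
  undo op 3 (out-shuffle, from top half): 7 ← 4
  undo op 2 (out-shuffle, from bottom half): 4 ← 9
  undo op 1 (in-shuffle, from bottom half): 9 ← 12
So the card at position 7 came from original position 12.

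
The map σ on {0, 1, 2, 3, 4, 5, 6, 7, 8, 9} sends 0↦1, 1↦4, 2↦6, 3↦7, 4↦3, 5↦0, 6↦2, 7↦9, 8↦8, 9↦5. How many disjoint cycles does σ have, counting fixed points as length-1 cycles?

Cycle decomposition: (0 1 4 3 7 9 5) (2 6) (8).
3 cycles.

3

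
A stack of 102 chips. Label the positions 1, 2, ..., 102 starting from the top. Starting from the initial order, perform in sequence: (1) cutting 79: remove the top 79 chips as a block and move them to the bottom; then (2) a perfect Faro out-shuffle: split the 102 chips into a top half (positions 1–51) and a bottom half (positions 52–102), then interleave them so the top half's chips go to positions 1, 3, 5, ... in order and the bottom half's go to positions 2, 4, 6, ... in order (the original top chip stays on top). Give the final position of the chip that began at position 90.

21

Track the chip from position 90 forward through each operation:
  after op 1 (cut 79): 90 → 11
  after op 2 (out-shuffle): 11 → 21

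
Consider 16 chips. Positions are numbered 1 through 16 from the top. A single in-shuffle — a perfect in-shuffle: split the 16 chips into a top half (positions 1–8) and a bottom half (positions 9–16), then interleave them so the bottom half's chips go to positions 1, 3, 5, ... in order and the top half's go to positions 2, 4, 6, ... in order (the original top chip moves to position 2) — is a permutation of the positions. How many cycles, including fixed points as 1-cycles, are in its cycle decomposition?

Trace each unvisited position around until it returns:
(1 2 4 8 16 15 13 9) (3 6 12 7 14 11 5 10)
2 cycles in total.

2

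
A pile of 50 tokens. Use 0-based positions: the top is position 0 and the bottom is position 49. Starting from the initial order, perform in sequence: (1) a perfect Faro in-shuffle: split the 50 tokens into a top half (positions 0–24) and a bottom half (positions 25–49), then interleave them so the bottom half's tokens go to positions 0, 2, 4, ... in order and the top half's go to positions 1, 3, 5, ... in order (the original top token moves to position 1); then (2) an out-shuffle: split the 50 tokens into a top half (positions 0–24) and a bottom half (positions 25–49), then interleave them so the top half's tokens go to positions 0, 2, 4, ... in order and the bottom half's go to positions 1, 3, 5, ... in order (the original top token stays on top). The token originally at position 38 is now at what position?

Track the token from position 38 forward through each operation:
  after op 1 (in-shuffle): 38 → 26
  after op 2 (out-shuffle): 26 → 3

3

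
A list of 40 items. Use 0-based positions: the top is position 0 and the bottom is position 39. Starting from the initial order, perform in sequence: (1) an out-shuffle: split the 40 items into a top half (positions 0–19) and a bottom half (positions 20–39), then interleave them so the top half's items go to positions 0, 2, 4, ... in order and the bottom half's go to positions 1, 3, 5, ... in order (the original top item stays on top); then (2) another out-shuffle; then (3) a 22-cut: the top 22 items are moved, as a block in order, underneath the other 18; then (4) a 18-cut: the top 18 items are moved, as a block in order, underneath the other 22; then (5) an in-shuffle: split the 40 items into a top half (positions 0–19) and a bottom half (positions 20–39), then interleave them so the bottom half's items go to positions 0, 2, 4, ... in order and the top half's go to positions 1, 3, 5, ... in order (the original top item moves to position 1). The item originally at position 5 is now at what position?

Track the item from position 5 forward through each operation:
  after op 1 (out-shuffle): 5 → 10
  after op 2 (out-shuffle): 10 → 20
  after op 3 (cut 22): 20 → 38
  after op 4 (cut 18): 38 → 20
  after op 5 (in-shuffle): 20 → 0

0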